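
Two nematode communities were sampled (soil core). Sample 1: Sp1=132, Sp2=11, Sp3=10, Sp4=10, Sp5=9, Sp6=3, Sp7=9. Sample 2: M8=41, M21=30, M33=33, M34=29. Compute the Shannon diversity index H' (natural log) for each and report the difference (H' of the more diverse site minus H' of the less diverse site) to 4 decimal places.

0.2910

Sample 1: N=184, proportions 0.7173913, 0.0597826, 0.0543478, 0.0543478, 0.048913, 0.0163043, 0.048913, giving H' = 1.0855647 (working shown to 7 dp, full precision carried).
Sample 2: N=133, proportions 0.3082707, 0.2255639, 0.2481203, 0.2180451, giving H' = 1.3765995.
Difference = |1.0855647 − 1.3765995| = 0.2910348, i.e. 0.2910 to 4 decimal places.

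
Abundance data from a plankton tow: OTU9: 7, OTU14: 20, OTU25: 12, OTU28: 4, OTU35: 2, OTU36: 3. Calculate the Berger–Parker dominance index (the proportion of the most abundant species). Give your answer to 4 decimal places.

0.4167

Total N = 7+20+12+4+2+3 = 48, so the proportions are 0.145833, 0.416667, 0.25, 0.083333, 0.041667, 0.0625 (working shown to 6 dp, full precision carried).
The largest proportion is 0.416667, i.e. d = 0.4167 to 4 decimal places.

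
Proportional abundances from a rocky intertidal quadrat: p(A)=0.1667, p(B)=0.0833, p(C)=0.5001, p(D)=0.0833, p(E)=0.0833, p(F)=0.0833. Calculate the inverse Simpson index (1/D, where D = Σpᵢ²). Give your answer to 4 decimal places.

3.2718

D = 0.1667² + 0.0833² + 0.5001² + 0.0833² + 0.0833² + 0.0833² = 0.02778889 + 0.00693889 + 0.25010001 + 0.00693889 + 0.00693889 + 0.00693889 = 0.30564446 (working shown to 8 dp, full precision carried).
So 1/D = 3.271775, i.e. 3.2718 to 4 decimal places.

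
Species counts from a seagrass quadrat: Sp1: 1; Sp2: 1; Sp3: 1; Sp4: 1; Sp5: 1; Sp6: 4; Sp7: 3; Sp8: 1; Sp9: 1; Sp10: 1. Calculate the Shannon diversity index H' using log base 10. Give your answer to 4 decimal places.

0.9201

Total N = 1+1+1+1+1+4+3+1+1+1 = 15, so the proportions are 0.066667, 0.066667, 0.066667, 0.066667, 0.066667, 0.266667, 0.2, 0.066667, 0.066667, 0.066667 (working shown to 6 dp, full precision carried).
Each pᵢ log₁₀ pᵢ term: 0.066667×(-1.176091)=-0.078406, 0.066667×(-1.176091)=-0.078406, 0.066667×(-1.176091)=-0.078406, 0.066667×(-1.176091)=-0.078406, 0.066667×(-1.176091)=-0.078406, 0.266667×(-0.574031)=-0.153075, 0.2×(-0.698970)=-0.139794, 0.066667×(-1.176091)=-0.078406, 0.066667×(-1.176091)=-0.078406, 0.066667×(-1.176091)=-0.078406.
Sum = -0.920118, so H' = 0.9201.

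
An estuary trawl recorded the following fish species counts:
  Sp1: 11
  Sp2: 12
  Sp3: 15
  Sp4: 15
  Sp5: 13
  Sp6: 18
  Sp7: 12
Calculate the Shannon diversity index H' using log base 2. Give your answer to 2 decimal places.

2.79

Total N = 11+12+15+15+13+18+12 = 96, so the proportions are 0.1146, 0.125, 0.1562, 0.1562, 0.1354, 0.1875, 0.125 (working shown to 4 dp, full precision carried).
Each pᵢ log₂ pᵢ term: 0.1146×(-3.1255)=-0.3581, 0.125×(-3.0000)=-0.3750, 0.1562×(-2.6781)=-0.4184, 0.1562×(-2.6781)=-0.4184, 0.1354×(-2.8845)=-0.3906, 0.1875×(-2.4150)=-0.4528, 0.125×(-3.0000)=-0.3750.
Sum = -2.7885, so H' = 2.79.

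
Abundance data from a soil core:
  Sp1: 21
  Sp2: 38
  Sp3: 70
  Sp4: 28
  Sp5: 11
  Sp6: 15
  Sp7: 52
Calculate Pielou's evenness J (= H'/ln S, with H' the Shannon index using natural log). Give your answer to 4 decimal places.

Total N = 21+38+70+28+11+15+52 = 235, so the proportions are 0.089362, 0.161702, 0.297872, 0.119149, 0.046809, 0.06383, 0.221277 (working shown to 6 dp, full precision carried).
H' = −Σ pᵢ ln pᵢ = −((-0.215814) + (-0.294621) + (-0.360750) + (-0.253475) + (-0.143313) + (-0.175630) + (-0.333761)) = 1.777365.
With S = 7 species, ln S = 1.945910, so J = 1.777365/1.945910 = 0.913385, i.e. 0.9134 to 4 decimal places.

0.9134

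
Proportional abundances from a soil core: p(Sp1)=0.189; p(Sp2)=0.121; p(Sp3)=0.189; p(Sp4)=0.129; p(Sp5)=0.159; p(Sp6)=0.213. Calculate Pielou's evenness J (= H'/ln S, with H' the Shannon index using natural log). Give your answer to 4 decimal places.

H' = −Σ pᵢ ln pᵢ = −((-0.314876) + (-0.255548) + (-0.314876) + (-0.264185) + (-0.292377) + (-0.329397)) = 1.771257 (working shown to 6 dp, full precision carried).
With S = 6 species, ln S = 1.791759, so J = 1.771257/1.791759 = 0.988558, i.e. 0.9886 to 4 decimal places.

0.9886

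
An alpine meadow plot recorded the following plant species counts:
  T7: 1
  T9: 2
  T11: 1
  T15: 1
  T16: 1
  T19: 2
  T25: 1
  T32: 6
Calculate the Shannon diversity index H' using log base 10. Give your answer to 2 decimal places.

0.78

Total N = 1+2+1+1+1+2+1+6 = 15, so the proportions are 0.0667, 0.1333, 0.0667, 0.0667, 0.0667, 0.1333, 0.0667, 0.4 (working shown to 4 dp, full precision carried).
Each pᵢ log₁₀ pᵢ term: 0.0667×(-1.1761)=-0.0784, 0.1333×(-0.8751)=-0.1167, 0.0667×(-1.1761)=-0.0784, 0.0667×(-1.1761)=-0.0784, 0.0667×(-1.1761)=-0.0784, 0.1333×(-0.8751)=-0.1167, 0.0667×(-1.1761)=-0.0784, 0.4×(-0.3979)=-0.1592.
Sum = -0.7846, so H' = 0.78.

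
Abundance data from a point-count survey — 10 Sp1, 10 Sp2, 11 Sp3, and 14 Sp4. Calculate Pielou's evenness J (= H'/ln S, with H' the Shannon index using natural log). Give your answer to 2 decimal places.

Total N = 10+10+11+14 = 45, so the proportions are 0.2222, 0.2222, 0.2444, 0.3111 (working shown to 4 dp, full precision carried).
H' = −Σ pᵢ ln pᵢ = −((-0.3342) + (-0.3342) + (-0.3444) + (-0.3633)) = 1.3761.
With S = 4 species, ln S = 1.3863, so J = 1.3761/1.3863 = 0.9926, i.e. 0.99 to 2 decimal places.

0.99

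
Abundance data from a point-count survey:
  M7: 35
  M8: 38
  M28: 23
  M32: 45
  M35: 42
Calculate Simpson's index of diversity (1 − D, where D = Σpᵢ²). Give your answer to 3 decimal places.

0.791

Total N = 35+38+23+45+42 = 183, so the proportions are 0.19126, 0.20765, 0.12568, 0.2459, 0.22951 (working shown to 5 dp, full precision carried).
D = 0.19126² + 0.20765² + 0.12568² + 0.2459² + 0.22951² = 0.03658 + 0.04312 + 0.01580 + 0.06047 + 0.05267 = 0.20864.
So 1 − D = 0.79136, i.e. 0.791 to 3 decimal places.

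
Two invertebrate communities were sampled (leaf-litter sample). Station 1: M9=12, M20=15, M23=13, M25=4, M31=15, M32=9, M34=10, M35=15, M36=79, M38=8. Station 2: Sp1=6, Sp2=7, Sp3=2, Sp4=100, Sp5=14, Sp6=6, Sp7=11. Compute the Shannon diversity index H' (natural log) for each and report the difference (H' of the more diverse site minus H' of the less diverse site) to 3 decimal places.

0.741

Station 1: N=180, proportions 0.06667, 0.08333, 0.07222, 0.02222, 0.08333, 0.05, 0.05556, 0.08333, 0.43889, 0.04444, giving H' = 1.88633 (working shown to 5 dp, full precision carried).
Station 2: N=146, proportions 0.0411, 0.04795, 0.0137, 0.68493, 0.09589, 0.0411, 0.07534, giving H' = 1.14560.
Difference = |1.88633 − 1.14560| = 0.74073, i.e. 0.741 to 3 decimal places.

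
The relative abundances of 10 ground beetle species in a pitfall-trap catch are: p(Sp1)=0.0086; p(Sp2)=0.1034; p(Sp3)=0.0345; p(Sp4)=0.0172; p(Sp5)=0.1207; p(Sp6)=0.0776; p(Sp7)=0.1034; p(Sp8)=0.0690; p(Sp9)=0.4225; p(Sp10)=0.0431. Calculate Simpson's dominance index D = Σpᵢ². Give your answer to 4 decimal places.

0.2287

D = 0.0086² + 0.1034² + 0.0345² + 0.0172² + 0.1207² + 0.0776² + 0.1034² + 0.069² + 0.4225² + 0.0431² = 0.000074 + 0.010692 + 0.001190 + 0.000296 + 0.014568 + 0.006022 + 0.010692 + 0.004761 + 0.178506 + 0.001858 = 0.228658 (working shown to 6 dp, full precision carried).
To 4 decimal places, D = 0.2287.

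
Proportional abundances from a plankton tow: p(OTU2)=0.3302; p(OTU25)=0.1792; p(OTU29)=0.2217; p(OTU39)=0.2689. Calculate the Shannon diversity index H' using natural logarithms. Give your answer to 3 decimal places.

1.361

Each pᵢ ln pᵢ term (working shown to 5 dp, full precision carried): 0.3302×(-1.10806)=-0.36588, 0.1792×(-1.71925)=-0.30809, 0.2217×(-1.50643)=-0.33398, 0.2689×(-1.31342)=-0.35318.
Sum = -1.36112, so H' = 1.361.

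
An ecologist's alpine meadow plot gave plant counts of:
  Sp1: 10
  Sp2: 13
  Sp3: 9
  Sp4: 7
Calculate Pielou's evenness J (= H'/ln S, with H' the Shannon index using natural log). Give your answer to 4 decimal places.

0.9824

Total N = 10+13+9+7 = 39, so the proportions are 0.25641, 0.333333, 0.230769, 0.179487 (working shown to 6 dp, full precision carried).
H' = −Σ pᵢ ln pᵢ = −((-0.348968) + (-0.366204) + (-0.338385) + (-0.308296)) = 1.361854.
With S = 4 species, ln S = 1.386294, so J = 1.361854/1.386294 = 0.982370, i.e. 0.9824 to 4 decimal places.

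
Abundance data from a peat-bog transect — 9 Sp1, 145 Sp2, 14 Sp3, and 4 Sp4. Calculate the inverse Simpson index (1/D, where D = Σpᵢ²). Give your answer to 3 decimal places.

1.388

Total N = 9+145+14+4 = 172, so the proportions are 0.052326, 0.843023, 0.081395, 0.023256 (working shown to 6 dp, full precision carried).
D = 0.052326² + 0.843023² + 0.081395² + 0.023256² = 0.002738 + 0.710688 + 0.006625 + 0.000541 = 0.720592.
So 1/D = 1.38775, i.e. 1.388 to 3 decimal places.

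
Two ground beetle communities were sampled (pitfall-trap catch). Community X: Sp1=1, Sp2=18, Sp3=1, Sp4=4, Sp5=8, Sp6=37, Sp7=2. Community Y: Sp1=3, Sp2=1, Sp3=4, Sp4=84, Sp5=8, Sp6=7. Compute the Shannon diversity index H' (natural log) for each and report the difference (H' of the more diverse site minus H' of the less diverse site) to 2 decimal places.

0.49

Community X: N=71, proportions 0.0141, 0.2535, 0.0141, 0.0563, 0.1127, 0.5211, 0.0282, giving H' = 1.3162 (working shown to 4 dp, full precision carried).
Community Y: N=107, proportions 0.028, 0.0093, 0.0374, 0.785, 0.0748, 0.0654, giving H' = 0.8290.
Difference = |1.3162 − 0.8290| = 0.4872, i.e. 0.49 to 2 decimal places.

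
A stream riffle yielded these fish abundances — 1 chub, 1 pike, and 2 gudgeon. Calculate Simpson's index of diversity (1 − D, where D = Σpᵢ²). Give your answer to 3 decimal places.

Total N = 1+1+2 = 4, so the proportions are 0.25, 0.25, 0.5 (working shown to 5 dp, full precision carried).
D = 0.25² + 0.25² + 0.5² = 0.06250 + 0.06250 + 0.25000 = 0.37500.
So 1 − D = 0.62500, i.e. 0.625 to 3 decimal places.

0.625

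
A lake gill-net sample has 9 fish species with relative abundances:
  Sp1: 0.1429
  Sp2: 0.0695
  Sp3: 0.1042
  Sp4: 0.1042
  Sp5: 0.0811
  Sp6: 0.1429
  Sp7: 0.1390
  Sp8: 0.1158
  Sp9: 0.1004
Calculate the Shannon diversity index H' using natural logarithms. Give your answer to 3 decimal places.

2.171

Each pᵢ ln pᵢ term (working shown to 5 dp, full precision carried): 0.1429×(-1.94561)=-0.27803, 0.0695×(-2.66643)=-0.18532, 0.1042×(-2.26144)=-0.23564, 0.1042×(-2.26144)=-0.23564, 0.0811×(-2.51207)=-0.20373, 0.1429×(-1.94561)=-0.27803, 0.139×(-1.97328)=-0.27429, 0.1158×(-2.15589)=-0.24965, 0.1004×(-2.29859)=-0.23078.
Sum = -2.17110, so H' = 2.171.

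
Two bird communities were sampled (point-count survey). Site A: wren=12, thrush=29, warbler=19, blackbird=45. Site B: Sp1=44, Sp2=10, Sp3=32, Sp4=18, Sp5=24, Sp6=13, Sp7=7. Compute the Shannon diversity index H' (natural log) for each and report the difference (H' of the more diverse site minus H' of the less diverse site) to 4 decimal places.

0.5073

Site A: N=105, proportions 0.114286, 0.27619, 0.180952, 0.428571, giving H' = 1.275726 (working shown to 6 dp, full precision carried).
Site B: N=148, proportions 0.297297, 0.067568, 0.216216, 0.121622, 0.162162, 0.087838, 0.047297, giving H' = 1.783027.
Difference = |1.275726 − 1.783027| = 0.507301, i.e. 0.5073 to 4 decimal places.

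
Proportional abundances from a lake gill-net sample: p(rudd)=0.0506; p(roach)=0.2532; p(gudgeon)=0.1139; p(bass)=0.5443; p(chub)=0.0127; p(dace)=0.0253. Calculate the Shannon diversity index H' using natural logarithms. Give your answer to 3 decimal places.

Each pᵢ ln pᵢ term (working shown to 5 dp, full precision carried): 0.0506×(-2.98380)=-0.15098, 0.2532×(-1.37358)=-0.34779, 0.1139×(-2.17243)=-0.24744, 0.5443×(-0.60825)=-0.33107, 0.0127×(-4.36615)=-0.05545, 0.0253×(-3.67695)=-0.09303.
Sum = -1.22576, so H' = 1.226.

1.226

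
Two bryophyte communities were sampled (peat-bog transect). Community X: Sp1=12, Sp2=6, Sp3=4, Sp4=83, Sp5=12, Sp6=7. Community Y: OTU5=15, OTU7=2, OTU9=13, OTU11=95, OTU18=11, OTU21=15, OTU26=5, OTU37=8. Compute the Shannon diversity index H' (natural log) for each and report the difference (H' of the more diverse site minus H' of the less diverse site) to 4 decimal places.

Community X: N=124, proportions 0.096774, 0.048387, 0.032258, 0.669355, 0.096774, 0.056452, giving H' = 1.140293 (working shown to 6 dp, full precision carried).
Community Y: N=164, proportions 0.091463, 0.012195, 0.079268, 0.579268, 0.067073, 0.091463, 0.030488, 0.04878, giving H' = 1.443464.
Difference = |1.140293 − 1.443464| = 0.303171, i.e. 0.3032 to 4 decimal places.

0.3032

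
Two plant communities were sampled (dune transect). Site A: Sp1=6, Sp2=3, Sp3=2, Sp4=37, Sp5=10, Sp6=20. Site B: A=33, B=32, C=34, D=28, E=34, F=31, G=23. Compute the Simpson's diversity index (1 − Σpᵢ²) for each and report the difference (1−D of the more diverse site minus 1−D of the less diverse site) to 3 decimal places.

Site A: N=78, proportions 0.07692, 0.03846, 0.02564, 0.47436, 0.12821, 0.25641, giving 1−D = 0.68475 (working shown to 5 dp, full precision carried).
Site B: N=215, proportions 0.15349, 0.14884, 0.15814, 0.13023, 0.15814, 0.14419, 0.10698, giving 1−D = 0.85508.
Difference = |0.68475 − 0.85508| = 0.17033, i.e. 0.170 to 3 decimal places.

0.170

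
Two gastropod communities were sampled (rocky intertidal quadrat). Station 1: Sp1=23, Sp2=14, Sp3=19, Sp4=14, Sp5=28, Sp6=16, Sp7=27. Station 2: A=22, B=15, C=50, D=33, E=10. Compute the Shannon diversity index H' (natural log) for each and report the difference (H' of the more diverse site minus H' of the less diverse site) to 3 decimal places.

Station 1: N=141, proportions 0.16312, 0.09929, 0.13475, 0.09929, 0.19858, 0.11348, 0.19149, giving H' = 1.90901 (working shown to 5 dp, full precision carried).
Station 2: N=130, proportions 0.16923, 0.11538, 0.38462, 0.25385, 0.07692, giving H' = 1.46265.
Difference = |1.90901 − 1.46265| = 0.44636, i.e. 0.446 to 3 decimal places.

0.446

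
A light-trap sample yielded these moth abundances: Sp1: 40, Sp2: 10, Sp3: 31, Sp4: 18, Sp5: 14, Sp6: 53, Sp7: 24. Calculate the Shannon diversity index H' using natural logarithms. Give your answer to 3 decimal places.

Total N = 40+10+31+18+14+53+24 = 190, so the proportions are 0.21053, 0.05263, 0.16316, 0.09474, 0.07368, 0.27895, 0.12632 (working shown to 5 dp, full precision carried).
Each pᵢ ln pᵢ term: 0.21053×(-1.55814)=-0.32803, 0.05263×(-2.94444)=-0.15497, 0.16316×(-1.81304)=-0.29581, 0.09474×(-2.35665)=-0.22326, 0.07368×(-2.60797)=-0.19217, 0.27895×(-1.27673)=-0.35614, 0.12632×(-2.06897)=-0.26134.
Sum = -1.81172, so H' = 1.812.

1.812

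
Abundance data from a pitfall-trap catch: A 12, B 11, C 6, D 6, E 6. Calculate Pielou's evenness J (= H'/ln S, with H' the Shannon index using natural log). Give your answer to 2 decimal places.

0.97

Total N = 12+11+6+6+6 = 41, so the proportions are 0.2927, 0.2683, 0.1463, 0.1463, 0.1463 (working shown to 4 dp, full precision carried).
H' = −Σ pᵢ ln pᵢ = −((-0.3596) + (-0.3530) + (-0.2812) + (-0.2812) + (-0.2812)) = 1.5563.
With S = 5 species, ln S = 1.6094, so J = 1.5563/1.6094 = 0.9670, i.e. 0.97 to 2 decimal places.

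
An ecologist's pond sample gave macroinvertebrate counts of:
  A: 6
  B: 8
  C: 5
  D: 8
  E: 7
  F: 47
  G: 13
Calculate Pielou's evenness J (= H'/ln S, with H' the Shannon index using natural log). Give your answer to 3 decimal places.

Total N = 6+8+5+8+7+47+13 = 94, so the proportions are 0.06383, 0.08511, 0.05319, 0.08511, 0.07447, 0.5, 0.1383 (working shown to 5 dp, full precision carried).
H' = −Σ pᵢ ln pᵢ = −((-0.17563) + (-0.20969) + (-0.15606) + (-0.20969) + (-0.19342) + (-0.34657) + (-0.27360)) = 1.56466.
With S = 7 species, ln S = 1.94591, so J = 1.56466/1.94591 = 0.80408, i.e. 0.804 to 3 decimal places.

0.804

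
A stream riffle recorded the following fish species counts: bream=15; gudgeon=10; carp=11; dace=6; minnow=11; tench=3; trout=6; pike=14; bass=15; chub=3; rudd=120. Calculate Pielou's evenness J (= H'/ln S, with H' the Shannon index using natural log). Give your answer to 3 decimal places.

0.685

Total N = 15+10+11+6+11+3+6+14+15+3+120 = 214, so the proportions are 0.07009, 0.04673, 0.0514, 0.02804, 0.0514, 0.01402, 0.02804, 0.06542, 0.07009, 0.01402, 0.56075 (working shown to 5 dp, full precision carried).
H' = −Σ pᵢ ln pᵢ = −((-0.18630) + (-0.14315) + (-0.15256) + (-0.10021) + (-0.15256) + (-0.05982) + (-0.10021) + (-0.17840) + (-0.18630) + (-0.05982) + (-0.32438)) = 1.64373.
With S = 11 species, ln S = 2.39790, so J = 1.64373/2.39790 = 0.68549, i.e. 0.685 to 3 decimal places.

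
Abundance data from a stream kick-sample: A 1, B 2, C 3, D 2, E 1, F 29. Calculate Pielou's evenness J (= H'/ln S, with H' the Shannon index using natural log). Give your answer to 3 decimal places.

Total N = 1+2+3+2+1+29 = 38, so the proportions are 0.02632, 0.05263, 0.07895, 0.05263, 0.02632, 0.76316 (working shown to 5 dp, full precision carried).
H' = −Σ pᵢ ln pᵢ = −((-0.09573) + (-0.15497) + (-0.20045) + (-0.15497) + (-0.09573) + (-0.20627)) = 0.90811.
With S = 6 species, ln S = 1.79176, so J = 0.90811/1.79176 = 0.50683, i.e. 0.507 to 3 decimal places.

0.507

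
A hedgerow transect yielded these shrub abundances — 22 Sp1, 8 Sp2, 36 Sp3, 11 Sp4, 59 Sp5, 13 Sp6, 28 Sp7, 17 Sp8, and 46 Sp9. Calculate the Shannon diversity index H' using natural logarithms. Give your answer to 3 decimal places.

2.016

Total N = 22+8+36+11+59+13+28+17+46 = 240, so the proportions are 0.09167, 0.03333, 0.15, 0.04583, 0.24583, 0.05417, 0.11667, 0.07083, 0.19167 (working shown to 5 dp, full precision carried).
Each pᵢ ln pᵢ term: 0.09167×(-2.38960)=-0.21905, 0.03333×(-3.40120)=-0.11337, 0.15×(-1.89712)=-0.28457, 0.04583×(-3.08274)=-0.14129, 0.24583×(-1.40310)=-0.34493, 0.05417×(-2.91569)=-0.15793, 0.11667×(-2.14843)=-0.25065, 0.07083×(-2.64743)=-0.18753, 0.19167×(-1.65200)=-0.31663.
Sum = -2.01595, so H' = 2.016.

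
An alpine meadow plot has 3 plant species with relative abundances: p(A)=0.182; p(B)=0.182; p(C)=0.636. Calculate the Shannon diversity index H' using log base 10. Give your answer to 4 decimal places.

0.3943

Each pᵢ log₁₀ pᵢ term (working shown to 6 dp, full precision carried): 0.182×(-0.739929)=-0.134667, 0.182×(-0.739929)=-0.134667, 0.636×(-0.196543)=-0.125001.
Sum = -0.394335, so H' = 0.3943.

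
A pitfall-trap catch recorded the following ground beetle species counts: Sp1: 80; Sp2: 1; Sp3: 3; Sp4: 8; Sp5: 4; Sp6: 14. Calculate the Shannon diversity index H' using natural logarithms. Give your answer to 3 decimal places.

0.946

Total N = 80+1+3+8+4+14 = 110, so the proportions are 0.72727, 0.00909, 0.02727, 0.07273, 0.03636, 0.12727 (working shown to 5 dp, full precision carried).
Each pᵢ ln pᵢ term: 0.72727×(-0.31845)=-0.23160, 0.00909×(-4.70048)=-0.04273, 0.02727×(-3.60187)=-0.09823, 0.07273×(-2.62104)=-0.19062, 0.03636×(-3.31419)=-0.12052, 0.12727×(-2.06142)=-0.26236.
Sum = -0.94607, so H' = 0.946.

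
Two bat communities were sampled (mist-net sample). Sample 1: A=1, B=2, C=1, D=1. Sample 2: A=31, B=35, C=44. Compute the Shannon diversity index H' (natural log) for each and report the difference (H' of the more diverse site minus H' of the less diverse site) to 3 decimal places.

Sample 1: N=5, proportions 0.2, 0.4, 0.2, 0.2, giving H' = 1.33218 (working shown to 5 dp, full precision carried).
Sample 2: N=110, proportions 0.28182, 0.31818, 0.4, giving H' = 1.08780.
Difference = |1.33218 − 1.08780| = 0.24438, i.e. 0.244 to 3 decimal places.

0.244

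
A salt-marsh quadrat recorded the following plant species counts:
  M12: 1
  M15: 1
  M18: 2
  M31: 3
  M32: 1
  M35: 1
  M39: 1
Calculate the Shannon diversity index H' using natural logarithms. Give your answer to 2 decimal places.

Total N = 1+1+2+3+1+1+1 = 10, so the proportions are 0.1, 0.1, 0.2, 0.3, 0.1, 0.1, 0.1 (working shown to 4 dp, full precision carried).
Each pᵢ ln pᵢ term: 0.1×(-2.3026)=-0.2303, 0.1×(-2.3026)=-0.2303, 0.2×(-1.6094)=-0.3219, 0.3×(-1.2040)=-0.3612, 0.1×(-2.3026)=-0.2303, 0.1×(-2.3026)=-0.2303, 0.1×(-2.3026)=-0.2303.
Sum = -1.8344, so H' = 1.83.

1.83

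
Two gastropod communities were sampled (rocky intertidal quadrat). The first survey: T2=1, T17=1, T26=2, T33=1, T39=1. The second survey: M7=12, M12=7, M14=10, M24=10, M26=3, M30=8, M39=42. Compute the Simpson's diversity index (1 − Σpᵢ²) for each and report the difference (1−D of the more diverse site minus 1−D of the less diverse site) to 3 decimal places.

0.041

The first survey: N=6, proportions 0.16667, 0.16667, 0.33333, 0.16667, 0.16667, giving 1−D = 0.77778 (working shown to 5 dp, full precision carried).
The second survey: N=92, proportions 0.13043, 0.07609, 0.1087, 0.1087, 0.03261, 0.08696, 0.45652, giving 1−D = 0.73653.
Difference = |0.77778 − 0.73653| = 0.04125, i.e. 0.041 to 3 decimal places.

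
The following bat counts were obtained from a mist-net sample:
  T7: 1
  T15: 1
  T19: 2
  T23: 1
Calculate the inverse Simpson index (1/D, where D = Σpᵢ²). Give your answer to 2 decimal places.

3.57

Total N = 1+1+2+1 = 5, so the proportions are 0.2, 0.2, 0.4, 0.2 (working shown to 6 dp, full precision carried).
D = 0.2² + 0.2² + 0.4² + 0.2² = 0.040000 + 0.040000 + 0.160000 + 0.040000 = 0.280000.
So 1/D = 3.5714, i.e. 3.57 to 2 decimal places.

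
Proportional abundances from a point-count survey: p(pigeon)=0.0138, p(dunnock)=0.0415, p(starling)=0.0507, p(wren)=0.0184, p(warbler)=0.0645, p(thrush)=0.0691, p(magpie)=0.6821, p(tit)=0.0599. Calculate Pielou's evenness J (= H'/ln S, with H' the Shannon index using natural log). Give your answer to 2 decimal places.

0.58

H' = −Σ pᵢ ln pᵢ = −((-0.0591) + (-0.1321) + (-0.1512) + (-0.0735) + (-0.1768) + (-0.1846) + (-0.2610) + (-0.1686)) = 1.2069 (working shown to 4 dp, full precision carried).
With S = 8 species, ln S = 2.0794, so J = 1.2069/2.0794 = 0.5804, i.e. 0.58 to 2 decimal places.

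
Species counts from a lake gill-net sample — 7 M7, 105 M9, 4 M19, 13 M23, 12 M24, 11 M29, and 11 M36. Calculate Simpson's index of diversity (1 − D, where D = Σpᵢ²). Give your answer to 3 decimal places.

0.562

Total N = 7+105+4+13+12+11+11 = 163, so the proportions are 0.04294, 0.64417, 0.02454, 0.07975, 0.07362, 0.06748, 0.06748 (working shown to 5 dp, full precision carried).
D = 0.04294² + 0.64417² + 0.02454² + 0.07975² + 0.07362² + 0.06748² + 0.06748² = 0.00184 + 0.41496 + 0.00060 + 0.00636 + 0.00542 + 0.00455 + 0.00455 = 0.43829.
So 1 − D = 0.56171, i.e. 0.562 to 3 decimal places.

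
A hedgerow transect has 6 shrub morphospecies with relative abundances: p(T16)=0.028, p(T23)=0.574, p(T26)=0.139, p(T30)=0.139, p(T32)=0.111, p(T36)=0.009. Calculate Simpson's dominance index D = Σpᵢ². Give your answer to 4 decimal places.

D = 0.028² + 0.574² + 0.139² + 0.139² + 0.111² + 0.009² = 0.000784 + 0.329476 + 0.019321 + 0.019321 + 0.012321 + 0.000081 = 0.381304 (working shown to 6 dp, full precision carried).
To 4 decimal places, D = 0.3813.

0.3813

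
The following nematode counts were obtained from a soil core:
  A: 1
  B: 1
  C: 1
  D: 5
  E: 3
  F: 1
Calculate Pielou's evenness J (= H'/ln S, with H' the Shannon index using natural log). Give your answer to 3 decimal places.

0.859

Total N = 1+1+1+5+3+1 = 12, so the proportions are 0.08333, 0.08333, 0.08333, 0.41667, 0.25, 0.08333 (working shown to 5 dp, full precision carried).
H' = −Σ pᵢ ln pᵢ = −((-0.20708) + (-0.20708) + (-0.20708) + (-0.36478) + (-0.34657) + (-0.20708)) = 1.53965.
With S = 6 species, ln S = 1.79176, so J = 1.53965/1.79176 = 0.85930, i.e. 0.859 to 3 decimal places.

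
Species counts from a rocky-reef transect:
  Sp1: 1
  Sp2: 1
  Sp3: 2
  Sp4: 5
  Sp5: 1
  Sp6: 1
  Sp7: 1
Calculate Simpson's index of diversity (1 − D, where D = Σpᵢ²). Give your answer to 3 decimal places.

0.764

Total N = 1+1+2+5+1+1+1 = 12, so the proportions are 0.08333, 0.08333, 0.16667, 0.41667, 0.08333, 0.08333, 0.08333 (working shown to 5 dp, full precision carried).
D = 0.08333² + 0.08333² + 0.16667² + 0.41667² + 0.08333² + 0.08333² + 0.08333² = 0.00694 + 0.00694 + 0.02778 + 0.17361 + 0.00694 + 0.00694 + 0.00694 = 0.23611.
So 1 − D = 0.76389, i.e. 0.764 to 3 decimal places.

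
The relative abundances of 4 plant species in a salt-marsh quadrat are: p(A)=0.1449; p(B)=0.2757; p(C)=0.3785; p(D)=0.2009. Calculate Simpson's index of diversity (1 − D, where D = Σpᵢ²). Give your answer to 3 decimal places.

0.719

D = 0.1449² + 0.2757² + 0.3785² + 0.2009² = 0.02100 + 0.07601 + 0.14326 + 0.04036 = 0.28063 (working shown to 5 dp, full precision carried).
So 1 − D = 0.71937, i.e. 0.719 to 3 decimal places.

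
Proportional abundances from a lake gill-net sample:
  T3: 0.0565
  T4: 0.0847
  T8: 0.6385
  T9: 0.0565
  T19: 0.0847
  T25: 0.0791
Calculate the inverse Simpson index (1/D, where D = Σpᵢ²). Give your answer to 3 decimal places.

D = 0.0565² + 0.0847² + 0.6385² + 0.0565² + 0.0847² + 0.0791² = 0.003192 + 0.007174 + 0.407682 + 0.003192 + 0.007174 + 0.006257 = 0.434672 (working shown to 6 dp, full precision carried).
So 1/D = 2.30059, i.e. 2.301 to 3 decimal places.

2.301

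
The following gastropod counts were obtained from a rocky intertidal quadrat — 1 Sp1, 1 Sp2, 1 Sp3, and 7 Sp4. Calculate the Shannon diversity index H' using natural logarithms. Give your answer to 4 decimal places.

0.9404

Total N = 1+1+1+7 = 10, so the proportions are 0.1, 0.1, 0.1, 0.7 (working shown to 6 dp, full precision carried).
Each pᵢ ln pᵢ term: 0.1×(-2.302585)=-0.230259, 0.1×(-2.302585)=-0.230259, 0.1×(-2.302585)=-0.230259, 0.7×(-0.356675)=-0.249672.
Sum = -0.940448, so H' = 0.9404.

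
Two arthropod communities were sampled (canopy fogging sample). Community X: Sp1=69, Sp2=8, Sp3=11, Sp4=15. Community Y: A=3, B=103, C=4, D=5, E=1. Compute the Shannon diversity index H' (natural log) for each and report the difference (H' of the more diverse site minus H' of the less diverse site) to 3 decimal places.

Community X: N=103, proportions 0.669903, 0.07767, 0.106796, 0.145631, giving H' = 0.986317 (working shown to 6 dp, full precision carried).
Community Y: N=116, proportions 0.025862, 0.887931, 0.034483, 0.043103, 0.008621, giving H' = 0.492683.
Difference = |0.986317 − 0.492683| = 0.493634, i.e. 0.494 to 3 decimal places.

0.494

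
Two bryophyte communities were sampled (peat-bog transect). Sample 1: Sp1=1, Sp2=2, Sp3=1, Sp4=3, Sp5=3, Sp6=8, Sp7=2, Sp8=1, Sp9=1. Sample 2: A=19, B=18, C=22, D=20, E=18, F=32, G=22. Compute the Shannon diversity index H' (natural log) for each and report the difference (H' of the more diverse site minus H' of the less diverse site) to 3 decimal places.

0.017

Sample 1: N=22, proportions 0.04545, 0.09091, 0.04545, 0.13636, 0.13636, 0.36364, 0.09091, 0.04545, 0.04545, giving H' = 1.90923 (working shown to 5 dp, full precision carried).
Sample 2: N=151, proportions 0.12583, 0.11921, 0.1457, 0.13245, 0.11921, 0.21192, 0.1457, giving H' = 1.92574.
Difference = |1.90923 − 1.92574| = 0.01651, i.e. 0.017 to 3 decimal places.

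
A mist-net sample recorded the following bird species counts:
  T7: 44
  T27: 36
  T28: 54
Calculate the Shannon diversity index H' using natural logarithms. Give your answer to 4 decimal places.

1.0850

Total N = 44+36+54 = 134, so the proportions are 0.328358, 0.268657, 0.402985 (working shown to 6 dp, full precision carried).
Each pᵢ ln pᵢ term: 0.328358×(-1.113650)=-0.365676, 0.268657×(-1.314321)=-0.353101, 0.402985×(-0.908856)=-0.366255.
Sum = -1.085033, so H' = 1.0850.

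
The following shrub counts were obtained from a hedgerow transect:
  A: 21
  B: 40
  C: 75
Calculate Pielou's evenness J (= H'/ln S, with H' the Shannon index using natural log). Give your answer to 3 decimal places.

0.889

Total N = 21+40+75 = 136, so the proportions are 0.15441, 0.29412, 0.55147 (working shown to 5 dp, full precision carried).
H' = −Σ pᵢ ln pᵢ = −((-0.28846) + (-0.35993) + (-0.32822)) = 0.97661.
With S = 3 species, ln S = 1.09861, so J = 0.97661/1.09861 = 0.88895, i.e. 0.889 to 3 decimal places.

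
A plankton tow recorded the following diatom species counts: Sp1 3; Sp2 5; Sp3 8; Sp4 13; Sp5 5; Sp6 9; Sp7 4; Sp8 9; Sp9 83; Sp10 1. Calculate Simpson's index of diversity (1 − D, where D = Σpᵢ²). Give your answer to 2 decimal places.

Total N = 3+5+8+13+5+9+4+9+83+1 = 140, so the proportions are 0.0214, 0.0357, 0.0571, 0.0929, 0.0357, 0.0643, 0.0286, 0.0643, 0.5929, 0.0071 (working shown to 4 dp, full precision carried).
D = 0.0214² + 0.0357² + 0.0571² + 0.0929² + 0.0357² + 0.0643² + 0.0286² + 0.0643² + 0.5929² + 0.0071² = 0.0005 + 0.0013 + 0.0033 + 0.0086 + 0.0013 + 0.0041 + 0.0008 + 0.0041 + 0.3515 + 0.0001 = 0.3755.
So 1 − D = 0.6245, i.e. 0.62 to 2 decimal places.

0.62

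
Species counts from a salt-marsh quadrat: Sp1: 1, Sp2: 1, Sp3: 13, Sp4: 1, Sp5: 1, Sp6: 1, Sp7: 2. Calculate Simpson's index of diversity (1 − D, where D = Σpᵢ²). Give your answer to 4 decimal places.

Total N = 1+1+13+1+1+1+2 = 20, so the proportions are 0.05, 0.05, 0.65, 0.05, 0.05, 0.05, 0.1 (working shown to 6 dp, full precision carried).
D = 0.05² + 0.05² + 0.65² + 0.05² + 0.05² + 0.05² + 0.1² = 0.002500 + 0.002500 + 0.422500 + 0.002500 + 0.002500 + 0.002500 + 0.010000 = 0.445000.
So 1 − D = 0.555000, i.e. 0.5550 to 4 decimal places.

0.5550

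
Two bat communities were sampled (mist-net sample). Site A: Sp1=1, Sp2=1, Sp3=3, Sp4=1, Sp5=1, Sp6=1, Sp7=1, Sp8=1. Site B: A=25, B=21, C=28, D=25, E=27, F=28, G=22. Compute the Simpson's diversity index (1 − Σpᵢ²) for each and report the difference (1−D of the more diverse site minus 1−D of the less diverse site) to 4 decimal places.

0.0156

Site A: N=10, proportions 0.1, 0.1, 0.3, 0.1, 0.1, 0.1, 0.1, 0.1, giving 1−D = 0.840000 (working shown to 6 dp, full precision carried).
Site B: N=176, proportions 0.142045, 0.119318, 0.159091, 0.142045, 0.153409, 0.159091, 0.125, giving 1−D = 0.855630.
Difference = |0.840000 − 0.855630| = 0.015630, i.e. 0.0156 to 4 decimal places.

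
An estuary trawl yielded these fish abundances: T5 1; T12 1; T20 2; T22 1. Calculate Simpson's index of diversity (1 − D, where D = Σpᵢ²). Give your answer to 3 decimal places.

Total N = 1+1+2+1 = 5, so the proportions are 0.2, 0.2, 0.4, 0.2 (working shown to 5 dp, full precision carried).
D = 0.2² + 0.2² + 0.4² + 0.2² = 0.04000 + 0.04000 + 0.16000 + 0.04000 = 0.28000.
So 1 − D = 0.72000, i.e. 0.720 to 3 decimal places.

0.720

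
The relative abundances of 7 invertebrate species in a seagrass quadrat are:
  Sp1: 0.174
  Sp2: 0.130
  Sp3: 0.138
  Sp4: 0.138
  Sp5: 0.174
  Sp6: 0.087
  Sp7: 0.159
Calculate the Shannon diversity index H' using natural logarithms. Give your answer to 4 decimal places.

Each pᵢ ln pᵢ term (working shown to 6 dp, full precision carried): 0.174×(-1.748700)=-0.304274, 0.13×(-2.040221)=-0.265229, 0.138×(-1.980502)=-0.273309, 0.138×(-1.980502)=-0.273309, 0.174×(-1.748700)=-0.304274, 0.087×(-2.441847)=-0.212441, 0.159×(-1.838851)=-0.292377.
Sum = -1.925213, so H' = 1.9252.

1.9252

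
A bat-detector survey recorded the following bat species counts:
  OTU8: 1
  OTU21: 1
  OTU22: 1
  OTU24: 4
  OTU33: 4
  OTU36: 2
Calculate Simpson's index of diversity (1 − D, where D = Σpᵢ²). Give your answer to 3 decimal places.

0.769

Total N = 1+1+1+4+4+2 = 13, so the proportions are 0.07692, 0.07692, 0.07692, 0.30769, 0.30769, 0.15385 (working shown to 5 dp, full precision carried).
D = 0.07692² + 0.07692² + 0.07692² + 0.30769² + 0.30769² + 0.15385² = 0.00592 + 0.00592 + 0.00592 + 0.09467 + 0.09467 + 0.02367 = 0.23077.
So 1 − D = 0.76923, i.e. 0.769 to 3 decimal places.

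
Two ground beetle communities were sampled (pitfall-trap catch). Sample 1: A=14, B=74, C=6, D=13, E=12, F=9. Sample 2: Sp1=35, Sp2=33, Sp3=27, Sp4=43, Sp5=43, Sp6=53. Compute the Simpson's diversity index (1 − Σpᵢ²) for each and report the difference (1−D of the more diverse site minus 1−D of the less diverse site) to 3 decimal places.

0.198

Sample 1: N=128, proportions 0.10938, 0.57812, 0.04688, 0.10156, 0.09375, 0.07031, giving 1−D = 0.62756 (working shown to 5 dp, full precision carried).
Sample 2: N=234, proportions 0.14957, 0.14103, 0.11538, 0.18376, 0.18376, 0.2265, giving 1−D = 0.82559.
Difference = |0.62756 − 0.82559| = 0.19803, i.e. 0.198 to 3 decimal places.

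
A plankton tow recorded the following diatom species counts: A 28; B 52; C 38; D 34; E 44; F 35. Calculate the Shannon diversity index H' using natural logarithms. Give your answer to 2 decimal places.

Total N = 28+52+38+34+44+35 = 231, so the proportions are 0.1212, 0.2251, 0.1645, 0.1472, 0.1905, 0.1515 (working shown to 4 dp, full precision carried).
Each pᵢ ln pᵢ term: 0.1212×(-2.1102)=-0.2558, 0.2251×(-1.4912)=-0.3357, 0.1645×(-1.8048)=-0.2969, 0.1472×(-1.9161)=-0.2820, 0.1905×(-1.6582)=-0.3159, 0.1515×(-1.8871)=-0.2859.
Sum = -1.7721, so H' = 1.77.

1.77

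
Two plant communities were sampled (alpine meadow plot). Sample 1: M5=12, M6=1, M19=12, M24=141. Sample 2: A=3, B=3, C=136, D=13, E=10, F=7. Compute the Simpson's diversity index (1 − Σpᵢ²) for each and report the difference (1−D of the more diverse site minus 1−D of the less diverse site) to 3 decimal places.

Sample 1: N=166, proportions 0.07229, 0.00602, 0.07229, 0.8494, giving 1−D = 0.26804 (working shown to 5 dp, full precision carried).
Sample 2: N=172, proportions 0.01744, 0.01744, 0.7907, 0.07558, 0.05814, 0.0407, giving 1−D = 0.36344.
Difference = |0.26804 − 0.36344| = 0.09540, i.e. 0.095 to 3 decimal places.

0.095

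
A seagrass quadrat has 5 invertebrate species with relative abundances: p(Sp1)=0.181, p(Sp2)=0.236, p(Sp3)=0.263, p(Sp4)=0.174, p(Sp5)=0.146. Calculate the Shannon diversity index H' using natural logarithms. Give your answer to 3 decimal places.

1.587

Each pᵢ ln pᵢ term (working shown to 5 dp, full precision carried): 0.181×(-1.70926)=-0.30938, 0.236×(-1.44392)=-0.34077, 0.263×(-1.33560)=-0.35126, 0.174×(-1.74870)=-0.30427, 0.146×(-1.92415)=-0.28093.
Sum = -1.58660, so H' = 1.587.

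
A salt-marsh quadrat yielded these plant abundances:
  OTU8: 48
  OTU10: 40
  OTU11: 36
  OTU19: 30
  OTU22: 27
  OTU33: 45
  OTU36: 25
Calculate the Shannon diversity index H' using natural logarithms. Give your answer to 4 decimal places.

Total N = 48+40+36+30+27+45+25 = 251, so the proportions are 0.191235, 0.159363, 0.143426, 0.119522, 0.10757, 0.179283, 0.099602 (working shown to 6 dp, full precision carried).
Each pᵢ ln pᵢ term: 0.191235×(-1.654252)=-0.316351, 0.159363×(-1.836573)=-0.292681, 0.143426×(-1.941934)=-0.278524, 0.119522×(-2.124256)=-0.253895, 0.10757×(-2.229616)=-0.239839, 0.179283×(-1.718790)=-0.308150, 0.099602×(-2.306577)=-0.229739.
Sum = -1.919179, so H' = 1.9192.

1.9192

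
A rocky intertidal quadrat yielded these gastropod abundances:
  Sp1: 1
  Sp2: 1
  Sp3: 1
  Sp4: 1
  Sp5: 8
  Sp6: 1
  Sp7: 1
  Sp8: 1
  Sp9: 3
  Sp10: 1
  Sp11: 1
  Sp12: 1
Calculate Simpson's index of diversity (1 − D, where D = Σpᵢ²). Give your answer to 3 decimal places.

0.812

Total N = 1+1+1+1+8+1+1+1+3+1+1+1 = 21, so the proportions are 0.04762, 0.04762, 0.04762, 0.04762, 0.38095, 0.04762, 0.04762, 0.04762, 0.14286, 0.04762, 0.04762, 0.04762 (working shown to 5 dp, full precision carried).
D = 0.04762² + 0.04762² + 0.04762² + 0.04762² + 0.38095² + 0.04762² + 0.04762² + 0.04762² + 0.14286² + 0.04762² + 0.04762² + 0.04762² = 0.00227 + 0.00227 + 0.00227 + 0.00227 + 0.14512 + 0.00227 + 0.00227 + 0.00227 + 0.02041 + 0.00227 + 0.00227 + 0.00227 = 0.18821.
So 1 − D = 0.81179, i.e. 0.812 to 3 decimal places.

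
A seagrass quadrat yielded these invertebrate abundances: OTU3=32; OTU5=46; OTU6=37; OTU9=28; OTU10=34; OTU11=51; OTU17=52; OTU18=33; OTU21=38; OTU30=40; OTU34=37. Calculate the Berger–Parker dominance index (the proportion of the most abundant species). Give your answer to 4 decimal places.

Total N = 32+46+37+28+34+51+52+33+38+40+37 = 428, so the proportions are 0.074766, 0.107477, 0.086449, 0.065421, 0.079439, 0.119159, 0.121495, 0.077103, 0.088785, 0.093458, 0.086449 (working shown to 6 dp, full precision carried).
The largest proportion is 0.121495, i.e. d = 0.1215 to 4 decimal places.

0.1215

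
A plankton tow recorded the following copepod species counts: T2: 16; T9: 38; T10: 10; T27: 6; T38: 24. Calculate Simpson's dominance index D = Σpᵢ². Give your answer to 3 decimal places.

Total N = 16+38+10+6+24 = 94, so the proportions are 0.17021, 0.40426, 0.10638, 0.06383, 0.25532 (working shown to 5 dp, full precision carried).
D = 0.17021² + 0.40426² + 0.10638² + 0.06383² + 0.25532² = 0.02897 + 0.16342 + 0.01132 + 0.00407 + 0.06519 = 0.27297.
To 3 decimal places, D = 0.273.

0.273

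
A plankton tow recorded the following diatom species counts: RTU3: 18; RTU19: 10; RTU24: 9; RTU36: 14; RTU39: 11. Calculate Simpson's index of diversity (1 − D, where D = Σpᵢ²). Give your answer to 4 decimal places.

0.7862

Total N = 18+10+9+14+11 = 62, so the proportions are 0.290323, 0.16129, 0.145161, 0.225806, 0.177419 (working shown to 6 dp, full precision carried).
D = 0.290323² + 0.16129² + 0.145161² + 0.225806² + 0.177419² = 0.084287 + 0.026015 + 0.021072 + 0.050989 + 0.031478 = 0.213840.
So 1 − D = 0.786160, i.e. 0.7862 to 4 decimal places.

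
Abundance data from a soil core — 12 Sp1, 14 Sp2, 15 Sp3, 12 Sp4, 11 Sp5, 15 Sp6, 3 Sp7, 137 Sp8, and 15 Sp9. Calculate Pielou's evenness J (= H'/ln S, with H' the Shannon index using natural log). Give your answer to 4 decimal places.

Total N = 12+14+15+12+11+15+3+137+15 = 234, so the proportions are 0.051282, 0.059829, 0.064103, 0.051282, 0.047009, 0.064103, 0.012821, 0.58547, 0.064103 (working shown to 6 dp, full precision carried).
H' = −Σ pᵢ ln pᵢ = −((-0.152329) + (-0.168494) + (-0.176107) + (-0.152329) + (-0.143725) + (-0.176107) + (-0.055855) + (-0.313426) + (-0.176107)) = 1.514480.
With S = 9 species, ln S = 2.197225, so J = 1.514480/2.197225 = 0.689269, i.e. 0.6893 to 4 decimal places.

0.6893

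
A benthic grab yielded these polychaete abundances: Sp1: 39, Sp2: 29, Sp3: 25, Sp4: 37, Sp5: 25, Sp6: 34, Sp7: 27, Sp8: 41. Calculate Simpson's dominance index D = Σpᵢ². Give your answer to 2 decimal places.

Total N = 39+29+25+37+25+34+27+41 = 257, so the proportions are 0.1518, 0.1128, 0.0973, 0.144, 0.0973, 0.1323, 0.1051, 0.1595 (working shown to 4 dp, full precision carried).
D = 0.1518² + 0.1128² + 0.0973² + 0.144² + 0.0973² + 0.1323² + 0.1051² + 0.1595² = 0.0230 + 0.0127 + 0.0095 + 0.0207 + 0.0095 + 0.0175 + 0.0110 + 0.0255 = 0.1294.
To 2 decimal places, D = 0.13.

0.13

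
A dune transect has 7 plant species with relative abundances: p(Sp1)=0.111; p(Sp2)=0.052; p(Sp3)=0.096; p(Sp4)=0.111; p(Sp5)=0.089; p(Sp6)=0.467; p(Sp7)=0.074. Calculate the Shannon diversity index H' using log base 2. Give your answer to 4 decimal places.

2.3520

Each pᵢ log₂ pᵢ term (working shown to 6 dp, full precision carried): 0.111×(-3.171368)=-0.352022, 0.052×(-4.265345)=-0.221798, 0.096×(-3.380822)=-0.324559, 0.111×(-3.171368)=-0.352022, 0.089×(-3.490051)=-0.310615, 0.467×(-1.098506)=-0.513002, 0.074×(-3.756331)=-0.277968.
Sum = -2.351986, so H' = 2.3520.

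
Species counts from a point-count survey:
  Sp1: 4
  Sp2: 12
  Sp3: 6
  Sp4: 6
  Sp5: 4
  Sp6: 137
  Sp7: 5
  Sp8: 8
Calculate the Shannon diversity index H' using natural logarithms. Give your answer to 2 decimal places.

Total N = 4+12+6+6+4+137+5+8 = 182, so the proportions are 0.022, 0.0659, 0.033, 0.033, 0.022, 0.7527, 0.0275, 0.044 (working shown to 4 dp, full precision carried).
Each pᵢ ln pᵢ term: 0.022×(-3.8177)=-0.0839, 0.0659×(-2.7191)=-0.1793, 0.033×(-3.4122)=-0.1125, 0.033×(-3.4122)=-0.1125, 0.022×(-3.8177)=-0.0839, 0.7527×(-0.2840)=-0.2138, 0.0275×(-3.5946)=-0.0988, 0.044×(-3.1246)=-0.1373.
Sum = -1.0220, so H' = 1.02.

1.02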